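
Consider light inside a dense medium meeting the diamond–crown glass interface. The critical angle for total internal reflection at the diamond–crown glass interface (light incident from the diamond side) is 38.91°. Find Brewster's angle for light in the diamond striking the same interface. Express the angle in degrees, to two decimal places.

At the critical angle sin θ_c = n₂/n₁, giving n₂/n₁ = sin 38.91° = 0.6281.
Then tan θ_B = n₂/n₁ = 0.6281, so θ_B = arctan 0.6281 = 32.13°.

θ_B ≈ 32.13°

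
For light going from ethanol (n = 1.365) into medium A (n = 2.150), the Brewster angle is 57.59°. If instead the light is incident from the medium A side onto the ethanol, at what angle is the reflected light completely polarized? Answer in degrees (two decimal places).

θ_B' ≈ 32.41°

tan θ_B' = n₁/n₂ = 1/tan θ_B, so θ_B' = 90° − θ_B.
θ_B' = 90° − 57.59° = 32.41°.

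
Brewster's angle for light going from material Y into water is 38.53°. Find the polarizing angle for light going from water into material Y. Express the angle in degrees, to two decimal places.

θ_B' ≈ 51.47°

Reversing the direction swaps n₁ and n₂, so tan θ_B' = 1/tan θ_B and θ_B' = 90° − θ_B.
Hence θ_B' = 90° − 38.53° = 51.47°.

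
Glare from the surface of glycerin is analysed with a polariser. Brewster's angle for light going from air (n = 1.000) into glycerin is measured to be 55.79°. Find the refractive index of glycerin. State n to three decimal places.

n ≈ 1.471

Brewster's law: tan θ_B = n₂/n₁ (light incident in air, refracted into glycerin).
n₂ = n₁ tan θ_B = 1.000 × tan 55.79° = 1.471.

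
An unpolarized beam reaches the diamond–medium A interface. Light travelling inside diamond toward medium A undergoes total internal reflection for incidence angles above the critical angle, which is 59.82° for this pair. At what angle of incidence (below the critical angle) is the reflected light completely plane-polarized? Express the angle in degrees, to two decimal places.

n₂/n₁ = sin θ_c = sin 59.82° = 0.8645.
tan θ_B equals the same ratio, so θ_B = arctan(0.8645) = 40.84°.

θ_B ≈ 40.84°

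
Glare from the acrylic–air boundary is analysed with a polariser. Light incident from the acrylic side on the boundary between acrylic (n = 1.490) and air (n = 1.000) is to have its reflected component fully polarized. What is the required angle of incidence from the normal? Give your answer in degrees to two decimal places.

θ_B ≈ 33.87°

tan θ_B = n₂/n₁ = 1.000/1.490 = 0.6711.
So θ_B = arctan 0.6711 = 33.87°.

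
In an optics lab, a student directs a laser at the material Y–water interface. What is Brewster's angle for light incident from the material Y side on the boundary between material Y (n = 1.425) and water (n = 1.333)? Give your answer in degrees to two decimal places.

Brewster's condition: tan θ_B = n₂/n₁ = 1.333/1.425 = 0.9354. Taking the arctangent, θ_B = 43.09°.

θ_B ≈ 43.09°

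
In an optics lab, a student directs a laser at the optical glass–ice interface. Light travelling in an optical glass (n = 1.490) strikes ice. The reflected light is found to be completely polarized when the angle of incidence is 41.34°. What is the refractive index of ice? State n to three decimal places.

At Brewster's angle, tan θ_B = n₂/n₁ with n₁ on the incident side (an optical glass) and n₂ on the transmitted side (ice).
n₂ = n₁ tan θ_B = 1.490 × tan 41.34° = 1.311.

n ≈ 1.311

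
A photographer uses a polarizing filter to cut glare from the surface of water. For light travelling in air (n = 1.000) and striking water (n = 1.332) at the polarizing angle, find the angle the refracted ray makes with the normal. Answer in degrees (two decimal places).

θ_B = arctan(n₂/n₁) = arctan(1.332/1.000) = 53.10°.
The refracted ray is perpendicular to the reflected ray, so θ_t = 90° − θ_B = 36.90°.

θ_t ≈ 36.90°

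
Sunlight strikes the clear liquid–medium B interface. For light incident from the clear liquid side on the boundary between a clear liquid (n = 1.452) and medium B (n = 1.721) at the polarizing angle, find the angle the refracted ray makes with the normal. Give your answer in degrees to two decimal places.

First find Brewster's angle: tan θ_B = 1.721/1.452 = 1.1853, giving θ_B = 49.85°.
The refracted ray is perpendicular to the reflected ray, so θ_t = 90° − θ_B = 40.15°.

θ_t ≈ 40.15°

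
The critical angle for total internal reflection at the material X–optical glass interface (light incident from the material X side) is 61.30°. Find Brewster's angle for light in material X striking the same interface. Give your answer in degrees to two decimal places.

θ_B ≈ 41.26°

sin θ_c = n₂/n₁, so n₂/n₁ = sin 61.30° = 0.8771.
Brewster: tan θ_B = n₂/n₁ = 0.8771.
θ_B = arctan(0.8771) = 41.26°.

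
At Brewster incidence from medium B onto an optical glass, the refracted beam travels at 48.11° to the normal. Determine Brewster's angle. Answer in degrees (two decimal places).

θ_B ≈ 41.89°

Brewster's condition makes the reflected and refracted beams perpendicular: θ_B + θ_t = 90°.
So θ_B = 90° − θ_t = 90° − 48.11° = 41.89°.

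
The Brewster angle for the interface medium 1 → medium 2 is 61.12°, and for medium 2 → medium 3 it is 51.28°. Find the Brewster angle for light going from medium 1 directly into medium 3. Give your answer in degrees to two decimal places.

θ_B ≈ 66.14°

Each Brewster angle gives a ratio: n₂/n₁ = tan 61.12° = 1.8130, n₃/n₂ = tan 51.28° = 1.2473.
So n₃/n₁ = (n₂/n₁)(n₃/n₂) = 1.8130 × 1.2473 = 2.2614.
θ_B(1→3) = arctan(2.2614) = 66.14°.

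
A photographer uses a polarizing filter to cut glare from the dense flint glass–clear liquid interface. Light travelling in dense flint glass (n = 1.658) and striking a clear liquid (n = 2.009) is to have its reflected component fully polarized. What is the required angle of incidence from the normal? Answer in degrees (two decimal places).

Brewster's condition: tan θ_B = n₂/n₁ = 2.009/1.658 = 1.2117.
So θ_B = arctan 1.2117 = 50.47°.

θ_B ≈ 50.47°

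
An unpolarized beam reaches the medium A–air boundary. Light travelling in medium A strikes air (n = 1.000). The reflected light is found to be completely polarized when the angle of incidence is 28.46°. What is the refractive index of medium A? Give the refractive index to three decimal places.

n ≈ 1.845

At the Brewster angle, tan θ_B = n₂/n₁ with n₁ on the incident side (medium A) and n₂ on the transmitted side (air).
n₁ = n₂ / tan θ_B = 1.000 / tan 28.46° = 1.845.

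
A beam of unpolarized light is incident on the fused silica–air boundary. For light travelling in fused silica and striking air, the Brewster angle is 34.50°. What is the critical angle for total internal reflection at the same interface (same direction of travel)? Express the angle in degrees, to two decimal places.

n₂/n₁ = tan 34.50° = 0.6873; the critical angle satisfies sin θ_c = n₂/n₁.
θ_c = arcsin(0.6873) = 43.42°.

θ_c ≈ 43.42°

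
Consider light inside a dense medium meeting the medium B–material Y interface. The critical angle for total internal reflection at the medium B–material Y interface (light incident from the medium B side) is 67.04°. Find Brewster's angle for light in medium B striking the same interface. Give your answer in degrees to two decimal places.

θ_B ≈ 42.64°

n₂/n₁ = sin θ_c = sin 67.04° = 0.9208.
tan θ_B equals the same ratio, so θ_B = arctan(0.9208) = 42.64°.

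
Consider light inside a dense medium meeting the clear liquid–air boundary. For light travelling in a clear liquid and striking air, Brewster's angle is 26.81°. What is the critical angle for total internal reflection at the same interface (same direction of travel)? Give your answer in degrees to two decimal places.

θ_c ≈ 30.35°

tan θ_B = n₂/n₁ = tan 26.81° = 0.5054.
Total internal reflection: sin θ_c = n₂/n₁ = 0.5054.
θ_c = arcsin(0.5054) = 30.35°.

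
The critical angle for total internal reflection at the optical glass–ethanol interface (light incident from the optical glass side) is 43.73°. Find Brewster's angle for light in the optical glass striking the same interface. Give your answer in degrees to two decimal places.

sin θ_c = n₂/n₁, so n₂/n₁ = sin 43.73° = 0.6913.
Brewster: tan θ_B = n₂/n₁ = 0.6913.
θ_B = arctan(0.6913) = 34.65°.

θ_B ≈ 34.65°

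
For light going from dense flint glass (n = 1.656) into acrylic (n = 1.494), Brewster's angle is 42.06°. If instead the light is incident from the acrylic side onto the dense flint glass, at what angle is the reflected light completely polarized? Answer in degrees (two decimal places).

tan θ_B' = n₁/n₂ = 1/tan θ_B, so θ_B' = 90° − θ_B.
θ_B' = 90° − 42.06° = 47.94°.

θ_B' ≈ 47.94°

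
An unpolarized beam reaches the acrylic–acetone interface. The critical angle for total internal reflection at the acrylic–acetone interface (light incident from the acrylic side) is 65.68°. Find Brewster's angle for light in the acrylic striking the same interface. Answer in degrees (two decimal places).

θ_B ≈ 42.34°

At the critical angle sin θ_c = n₂/n₁, giving n₂/n₁ = sin 65.68° = 0.9113.
Then tan θ_B = n₂/n₁ = 0.9113, so θ_B = arctan 0.9113 = 42.34°.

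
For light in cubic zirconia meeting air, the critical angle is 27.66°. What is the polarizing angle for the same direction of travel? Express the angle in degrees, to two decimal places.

At the critical angle sin θ_c = n₂/n₁, giving n₂/n₁ = sin 27.66° = 0.4642.
Then tan θ_B = n₂/n₁ = 0.4642, so θ_B = arctan 0.4642 = 24.90°.

θ_B ≈ 24.90°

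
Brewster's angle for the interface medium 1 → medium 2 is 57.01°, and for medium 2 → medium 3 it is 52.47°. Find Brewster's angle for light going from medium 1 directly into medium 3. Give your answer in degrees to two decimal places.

n₂/n₁ = tan 57.01° = 1.5405 and n₃/n₂ = tan 52.47° = 1.3018.
n₃/n₁ = 2.0054. Then tan θ_B(1→3) = n₃/n₁, so θ_B(1→3) = arctan(2.0054) = 63.50°.

θ_B ≈ 63.50°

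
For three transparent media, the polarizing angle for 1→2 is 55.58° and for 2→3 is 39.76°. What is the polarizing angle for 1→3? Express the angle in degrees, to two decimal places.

tan θ_B(1→2) = n₂/n₁ = tan 55.58° = 1.4594.
tan θ_B(2→3) = n₃/n₂ = tan 39.76° = 0.8320.
So n₃/n₁ = (n₂/n₁)(n₃/n₂) = 1.4594 × 0.8320 = 1.2142.
θ_B(1→3) = arctan(1.2142) = 50.53°.

θ_B ≈ 50.53°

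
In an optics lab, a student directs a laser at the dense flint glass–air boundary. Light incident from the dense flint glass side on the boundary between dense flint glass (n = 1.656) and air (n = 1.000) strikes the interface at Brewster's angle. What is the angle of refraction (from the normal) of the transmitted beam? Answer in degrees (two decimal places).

θ_B = arctan(n₂/n₁) = arctan(1.000/1.656) = 31.13°.
The refracted ray is perpendicular to the reflected ray, so θ_t = 90° − θ_B = 58.87°.

θ_t ≈ 58.87°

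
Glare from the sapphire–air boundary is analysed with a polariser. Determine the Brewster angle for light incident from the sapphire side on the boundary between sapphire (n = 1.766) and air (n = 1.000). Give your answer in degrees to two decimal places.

tan θ_B = n₂/n₁ = 1.000/1.766 = 0.5663. Taking the arctangent, θ_B = 29.52°.

θ_B ≈ 29.52°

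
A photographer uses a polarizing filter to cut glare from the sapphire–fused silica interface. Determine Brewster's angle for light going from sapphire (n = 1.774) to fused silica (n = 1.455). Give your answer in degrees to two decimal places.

θ_B ≈ 39.36°

tan θ_B = n₂/n₁ = 1.455/1.774 = 0.8202. Taking the arctangent, θ_B = 39.36°.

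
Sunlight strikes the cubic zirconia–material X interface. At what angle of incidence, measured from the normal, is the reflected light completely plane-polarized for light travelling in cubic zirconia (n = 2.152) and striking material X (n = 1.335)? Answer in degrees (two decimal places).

tan θ_B = n₂/n₁ = 1.335/2.152 = 0.6204.
So θ_B = arctan 0.6204 = 31.81°.

θ_B ≈ 31.81°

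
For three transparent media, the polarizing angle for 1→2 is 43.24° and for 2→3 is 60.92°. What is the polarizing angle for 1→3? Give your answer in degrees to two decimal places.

θ_B ≈ 59.40°

tan θ_B(1→2) = n₂/n₁ = tan 43.24° = 0.9404.
tan θ_B(2→3) = n₃/n₂ = tan 60.92° = 1.7981.
n₃/n₁ = 1.6909. Then tan θ_B(1→3) = n₃/n₁, so θ_B(1→3) = arctan(1.6909) = 59.40°.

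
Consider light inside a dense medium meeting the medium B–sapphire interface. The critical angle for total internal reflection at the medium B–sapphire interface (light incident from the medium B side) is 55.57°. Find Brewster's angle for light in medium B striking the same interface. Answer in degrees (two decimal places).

n₂/n₁ = sin θ_c = sin 55.57° = 0.8248.
tan θ_B equals the same ratio, so θ_B = arctan(0.8248) = 39.52°.

θ_B ≈ 39.52°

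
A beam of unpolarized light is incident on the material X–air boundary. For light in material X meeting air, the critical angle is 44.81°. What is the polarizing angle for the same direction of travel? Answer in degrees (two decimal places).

θ_B ≈ 35.17°

sin θ_c = n₂/n₁, so n₂/n₁ = sin 44.81° = 0.7048.
Brewster: tan θ_B = n₂/n₁ = 0.7048.
θ_B = arctan(0.7048) = 35.17°.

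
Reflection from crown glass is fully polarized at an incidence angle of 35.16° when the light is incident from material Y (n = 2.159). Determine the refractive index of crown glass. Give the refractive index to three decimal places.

Brewster's law: tan θ_B = n₂/n₁ (light incident in material Y, refracted into crown glass).
n₂ = n₁ tan θ_B = 2.159 × tan 35.16° = 1.521.

n ≈ 1.521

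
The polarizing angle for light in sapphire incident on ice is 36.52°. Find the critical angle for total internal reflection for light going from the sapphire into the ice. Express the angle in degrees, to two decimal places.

θ_c ≈ 47.77°

From Brewster, n₂/n₁ = tan θ_B = tan 36.52° = 0.7405.
Then sin θ_c = n₂/n₁ = 0.7405, so θ_c = arcsin 0.7405 = 47.77°.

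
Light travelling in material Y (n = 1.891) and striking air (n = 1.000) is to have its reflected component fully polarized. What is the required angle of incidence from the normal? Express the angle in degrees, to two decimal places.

θ_B ≈ 27.87°

The reflected p-component vanishes when tan θ_B = n₂/n₁.
tan θ_B = n₂/n₁ = 1.000/1.891 = 0.5288. Taking the arctangent, θ_B = 27.87°.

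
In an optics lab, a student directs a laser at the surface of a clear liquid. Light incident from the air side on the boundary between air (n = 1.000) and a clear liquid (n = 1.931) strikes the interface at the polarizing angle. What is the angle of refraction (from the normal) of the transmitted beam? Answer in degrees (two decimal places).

θ_B = arctan(n₂/n₁) = arctan(1.931/1.000) = 62.62°.
At Brewster's angle the reflected and refracted rays are perpendicular, so θ_t = 90° − θ_B = 90° − 62.62° = 27.38°.

θ_t ≈ 27.38°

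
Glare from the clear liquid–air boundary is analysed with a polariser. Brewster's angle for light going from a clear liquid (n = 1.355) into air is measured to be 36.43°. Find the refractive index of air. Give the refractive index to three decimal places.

Brewster's law: tan θ_B = n₂/n₁ (light incident in a clear liquid, refracted into air).
n₂ = n₁ tan θ_B = 1.355 × tan 36.43° = 1.000.

n ≈ 1.000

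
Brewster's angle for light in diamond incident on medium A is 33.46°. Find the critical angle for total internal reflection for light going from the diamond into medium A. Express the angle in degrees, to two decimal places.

θ_c ≈ 41.37°

tan θ_B = n₂/n₁ = tan 33.46° = 0.6609.
Total internal reflection: sin θ_c = n₂/n₁ = 0.6609.
θ_c = arcsin(0.6609) = 41.37°.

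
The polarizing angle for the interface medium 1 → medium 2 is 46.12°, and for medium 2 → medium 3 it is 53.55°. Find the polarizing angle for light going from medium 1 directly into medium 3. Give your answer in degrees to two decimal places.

θ_B ≈ 54.61°

n₂/n₁ = tan 46.12° = 1.0399 and n₃/n₂ = tan 53.55° = 1.3539.
So n₃/n₁ = (n₂/n₁)(n₃/n₂) = 1.0399 × 1.3539 = 1.4079.
θ_B(1→3) = arctan(1.4079) = 54.61°.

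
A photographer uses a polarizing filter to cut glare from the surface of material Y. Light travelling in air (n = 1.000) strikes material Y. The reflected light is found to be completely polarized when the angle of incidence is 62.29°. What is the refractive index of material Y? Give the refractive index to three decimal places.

n ≈ 1.904

At the polarizing angle, tan θ_B = n₂/n₁ with n₁ on the incident side (air) and n₂ on the transmitted side (material Y).
n₂ = n₁ tan θ_B = 1.000 × tan 62.29° = 1.904.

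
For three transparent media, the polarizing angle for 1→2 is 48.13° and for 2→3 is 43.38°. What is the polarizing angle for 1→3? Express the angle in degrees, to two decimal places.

n₂/n₁ = tan 48.13° = 1.1157 and n₃/n₂ = tan 43.38° = 0.9450.
So n₃/n₁ = (n₂/n₁)(n₃/n₂) = 1.1157 × 0.9450 = 1.0543.
θ_B(1→3) = arctan(1.0543) = 46.51°.

θ_B ≈ 46.51°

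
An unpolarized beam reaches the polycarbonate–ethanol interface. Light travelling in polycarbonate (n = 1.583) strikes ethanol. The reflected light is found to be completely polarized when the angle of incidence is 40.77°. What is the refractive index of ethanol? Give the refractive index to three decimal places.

At the Brewster angle, tan θ_B = n₂/n₁ with n₁ on the incident side (polycarbonate) and n₂ on the transmitted side (ethanol).
n₂ = n₁ tan θ_B = 1.583 × tan 40.77° = 1.365.

n ≈ 1.365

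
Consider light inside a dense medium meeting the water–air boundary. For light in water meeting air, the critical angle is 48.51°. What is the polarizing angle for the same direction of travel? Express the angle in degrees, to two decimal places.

θ_B ≈ 36.84°

At the critical angle sin θ_c = n₂/n₁, giving n₂/n₁ = sin 48.51° = 0.7491.
Then tan θ_B = n₂/n₁ = 0.7491, so θ_B = arctan 0.7491 = 36.84°.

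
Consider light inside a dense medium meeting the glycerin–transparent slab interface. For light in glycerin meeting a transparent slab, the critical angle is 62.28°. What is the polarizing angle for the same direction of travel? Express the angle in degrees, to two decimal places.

θ_B ≈ 41.52°

sin θ_c = n₂/n₁, so n₂/n₁ = sin 62.28° = 0.8852.
Brewster: tan θ_B = n₂/n₁ = 0.8852.
θ_B = arctan(0.8852) = 41.52°.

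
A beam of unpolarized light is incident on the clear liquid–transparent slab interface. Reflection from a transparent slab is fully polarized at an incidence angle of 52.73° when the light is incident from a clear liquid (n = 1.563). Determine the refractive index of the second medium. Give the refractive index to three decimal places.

Brewster's law: tan θ_B = n₂/n₁ (light incident in a clear liquid, refracted into a transparent slab).
n₂ = n₁ tan θ_B = 1.563 × tan 52.73° = 2.054.

n ≈ 2.054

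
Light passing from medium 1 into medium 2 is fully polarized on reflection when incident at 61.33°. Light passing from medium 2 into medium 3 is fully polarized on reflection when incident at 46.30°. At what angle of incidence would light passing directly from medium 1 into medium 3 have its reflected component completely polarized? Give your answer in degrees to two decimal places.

θ_B ≈ 62.41°

n₂/n₁ = tan 61.33° = 1.8288 and n₃/n₂ = tan 46.30° = 1.0464.
Multiplying, n₃/n₁ = 1.8288 × 1.0464 = 1.9137, and θ_B(1→3) = arctan 1.9137 = 62.41°.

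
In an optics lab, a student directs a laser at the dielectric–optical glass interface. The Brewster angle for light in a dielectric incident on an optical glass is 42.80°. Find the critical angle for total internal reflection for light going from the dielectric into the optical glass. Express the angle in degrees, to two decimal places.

From Brewster, n₂/n₁ = tan θ_B = tan 42.80° = 0.9260.
Then sin θ_c = n₂/n₁ = 0.9260, so θ_c = arcsin 0.9260 = 67.82°.

θ_c ≈ 67.82°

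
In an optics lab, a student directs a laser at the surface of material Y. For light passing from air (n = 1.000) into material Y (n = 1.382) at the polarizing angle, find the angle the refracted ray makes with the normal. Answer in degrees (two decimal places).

tan θ_B = n₂/n₁ = 1.382/1.000 = 1.3820, so θ_B = 54.11°.
The refracted ray is perpendicular to the reflected ray, so θ_t = 90° − θ_B = 35.89°.

θ_t ≈ 35.89°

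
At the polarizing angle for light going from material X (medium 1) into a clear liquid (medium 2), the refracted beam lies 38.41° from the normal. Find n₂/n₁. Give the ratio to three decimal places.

At Brewster incidence θ_B = 90° − θ_t = 90° − 38.41° = 51.59°.
tan θ_B = n₂/n₁, so n₂/n₁ = tan 51.59° = 1.261.

n₂/n₁ ≈ 1.261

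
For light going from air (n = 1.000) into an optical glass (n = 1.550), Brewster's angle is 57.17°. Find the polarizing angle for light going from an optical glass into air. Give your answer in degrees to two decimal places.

θ_B' ≈ 32.83°

Reversing the direction swaps n₁ and n₂, so tan θ_B' = 1/tan θ_B and θ_B' = 90° − θ_B.
Hence θ_B' = 90° − 57.17° = 32.83°.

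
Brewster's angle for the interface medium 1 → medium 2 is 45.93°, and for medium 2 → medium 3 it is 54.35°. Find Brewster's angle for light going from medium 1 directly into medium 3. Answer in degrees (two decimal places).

θ_B ≈ 55.23°

tan θ_B(1→2) = n₂/n₁ = tan 45.93° = 1.0330.
tan θ_B(2→3) = n₃/n₂ = tan 54.35° = 1.3942.
n₃/n₁ = 1.4402. Then tan θ_B(1→3) = n₃/n₁, so θ_B(1→3) = arctan(1.4402) = 55.23°.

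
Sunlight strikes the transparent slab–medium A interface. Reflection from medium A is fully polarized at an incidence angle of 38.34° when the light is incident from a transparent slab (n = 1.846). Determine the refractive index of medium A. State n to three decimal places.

n ≈ 1.460

At Brewster's angle, tan θ_B = n₂/n₁ with n₁ on the incident side (a transparent slab) and n₂ on the transmitted side (medium A).
n₂ = n₁ tan θ_B = 1.846 × tan 38.34° = 1.460.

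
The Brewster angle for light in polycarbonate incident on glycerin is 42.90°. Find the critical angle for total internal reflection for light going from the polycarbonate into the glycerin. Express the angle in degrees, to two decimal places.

tan θ_B = n₂/n₁ = tan 42.90° = 0.9293.
Total internal reflection: sin θ_c = n₂/n₁ = 0.9293.
θ_c = arcsin(0.9293) = 68.32°.

θ_c ≈ 68.32°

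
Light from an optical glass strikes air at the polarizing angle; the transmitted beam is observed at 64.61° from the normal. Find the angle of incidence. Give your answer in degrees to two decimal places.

Since the reflected and refracted rays are at right angles at the polarizing angle, θ_B + θ_t = 90°.
θ_B = 90° − 64.61° = 25.39°.

θ_B ≈ 25.39°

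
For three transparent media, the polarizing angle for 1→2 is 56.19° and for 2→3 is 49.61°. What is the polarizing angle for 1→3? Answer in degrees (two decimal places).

n₂/n₁ = tan 56.19° = 1.4932 and n₃/n₂ = tan 49.61° = 1.1754.
So n₃/n₁ = (n₂/n₁)(n₃/n₂) = 1.4932 × 1.1754 = 1.7551.
θ_B(1→3) = arctan(1.7551) = 60.33°.

θ_B ≈ 60.33°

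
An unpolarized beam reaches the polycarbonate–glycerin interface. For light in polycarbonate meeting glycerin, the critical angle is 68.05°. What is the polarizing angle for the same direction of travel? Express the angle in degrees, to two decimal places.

n₂/n₁ = sin θ_c = sin 68.05° = 0.9275.
tan θ_B equals the same ratio, so θ_B = arctan(0.9275) = 42.85°.

θ_B ≈ 42.85°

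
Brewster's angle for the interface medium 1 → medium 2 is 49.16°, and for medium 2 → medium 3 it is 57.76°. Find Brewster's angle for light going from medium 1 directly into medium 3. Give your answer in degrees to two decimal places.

n₂/n₁ = tan 49.16° = 1.1569 and n₃/n₂ = tan 57.76° = 1.5855.
Multiplying, n₃/n₁ = 1.1569 × 1.5855 = 1.8342, and θ_B(1→3) = arctan 1.8342 = 61.40°.

θ_B ≈ 61.40°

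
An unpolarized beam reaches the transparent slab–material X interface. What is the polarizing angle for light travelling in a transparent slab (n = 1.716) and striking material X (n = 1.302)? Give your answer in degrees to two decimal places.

θ_B ≈ 37.19°

tan θ_B = n₂/n₁ = 1.302/1.716 = 0.7587.
θ_B = arctan(0.7587) = 37.19°.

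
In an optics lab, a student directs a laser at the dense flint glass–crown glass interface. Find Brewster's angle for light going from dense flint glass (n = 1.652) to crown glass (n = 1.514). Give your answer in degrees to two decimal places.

θ_B ≈ 42.50°

Brewster's condition: tan θ_B = n₂/n₁ = 1.514/1.652 = 0.9165. Taking the arctangent, θ_B = 42.50°.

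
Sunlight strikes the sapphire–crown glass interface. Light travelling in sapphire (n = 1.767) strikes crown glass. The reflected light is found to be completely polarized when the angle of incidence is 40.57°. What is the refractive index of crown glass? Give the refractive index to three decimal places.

n ≈ 1.513

Full polarization of the reflected beam means tan θ_B = n₂/n₁, where n₁ is the incident medium (sapphire).
n₂ = n₁ tan θ_B = 1.767 × tan 40.57° = 1.513.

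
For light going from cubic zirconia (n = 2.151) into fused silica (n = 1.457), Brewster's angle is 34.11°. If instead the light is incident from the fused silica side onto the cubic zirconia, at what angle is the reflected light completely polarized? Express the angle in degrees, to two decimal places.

tan θ_B' = n₁/n₂ = 1/tan θ_B, so θ_B' = 90° − θ_B.
θ_B' = 90° − 34.11° = 55.89°.

θ_B' ≈ 55.89°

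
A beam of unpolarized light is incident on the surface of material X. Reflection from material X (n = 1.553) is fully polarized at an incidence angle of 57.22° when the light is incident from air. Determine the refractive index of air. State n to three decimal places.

Brewster's law: tan θ_B = n₂/n₁ (light incident in air, refracted into material X).
n₁ = n₂ / tan θ_B = 1.553 / tan 57.22° = 1.000.

n ≈ 1.000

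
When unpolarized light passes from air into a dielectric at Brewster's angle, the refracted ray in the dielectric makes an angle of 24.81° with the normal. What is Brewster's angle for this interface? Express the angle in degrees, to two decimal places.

θ_B ≈ 65.19°

Since the reflected and refracted rays are at right angles at the polarizing angle, θ_B + θ_t = 90°.
So θ_B = 90° − θ_t = 90° − 24.81° = 65.19°.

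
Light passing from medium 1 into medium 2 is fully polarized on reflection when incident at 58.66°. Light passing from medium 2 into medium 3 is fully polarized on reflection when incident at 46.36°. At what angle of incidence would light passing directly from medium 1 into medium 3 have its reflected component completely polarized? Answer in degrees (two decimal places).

n₂/n₁ = tan 58.66° = 1.6421 and n₃/n₂ = tan 46.36° = 1.0486.
Multiplying, n₃/n₁ = 1.6421 × 1.0486 = 1.7220, and θ_B(1→3) = arctan 1.7220 = 59.86°.

θ_B ≈ 59.86°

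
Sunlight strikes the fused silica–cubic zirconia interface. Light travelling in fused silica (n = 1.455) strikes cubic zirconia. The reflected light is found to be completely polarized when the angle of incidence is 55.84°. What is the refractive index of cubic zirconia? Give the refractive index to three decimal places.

Brewster's law: tan θ_B = n₂/n₁ (light incident in fused silica, refracted into cubic zirconia).
n₂ = n₁ tan θ_B = 1.455 × tan 55.84° = 2.144.

n ≈ 2.144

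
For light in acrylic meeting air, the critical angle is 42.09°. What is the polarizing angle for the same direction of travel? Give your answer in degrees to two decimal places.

θ_B ≈ 33.83°

At the critical angle sin θ_c = n₂/n₁, giving n₂/n₁ = sin 42.09° = 0.6703.
Then tan θ_B = n₂/n₁ = 0.6703, so θ_B = arctan 0.6703 = 33.83°.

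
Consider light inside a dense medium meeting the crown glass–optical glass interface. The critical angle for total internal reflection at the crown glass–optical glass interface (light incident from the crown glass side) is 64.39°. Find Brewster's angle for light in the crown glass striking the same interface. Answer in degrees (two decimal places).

θ_B ≈ 42.04°

n₂/n₁ = sin θ_c = sin 64.39° = 0.9018.
tan θ_B equals the same ratio, so θ_B = arctan(0.9018) = 42.04°.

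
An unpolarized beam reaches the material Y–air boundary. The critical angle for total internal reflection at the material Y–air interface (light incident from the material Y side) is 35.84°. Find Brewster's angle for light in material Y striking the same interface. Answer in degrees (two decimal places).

n₂/n₁ = sin θ_c = sin 35.84° = 0.5855.
tan θ_B equals the same ratio, so θ_B = arctan(0.5855) = 30.35°.

θ_B ≈ 30.35°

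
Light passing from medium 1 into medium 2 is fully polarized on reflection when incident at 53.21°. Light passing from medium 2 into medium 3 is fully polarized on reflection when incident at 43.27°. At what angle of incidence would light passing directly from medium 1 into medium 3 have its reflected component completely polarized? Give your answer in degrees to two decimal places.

θ_B ≈ 51.54°

Each Brewster angle gives a ratio: n₂/n₁ = tan 53.21° = 1.3372, n₃/n₂ = tan 43.27° = 0.9414.
Multiplying, n₃/n₁ = 1.3372 × 0.9414 = 1.2588, and θ_B(1→3) = arctan 1.2588 = 51.54°.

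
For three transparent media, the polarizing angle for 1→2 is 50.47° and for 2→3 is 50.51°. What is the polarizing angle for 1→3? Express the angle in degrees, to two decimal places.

Each Brewster angle gives a ratio: n₂/n₁ = tan 50.47° = 1.2118, n₃/n₂ = tan 50.51° = 1.2135.
n₃/n₁ = 1.4706. Then tan θ_B(1→3) = n₃/n₁, so θ_B(1→3) = arctan(1.4706) = 55.78°.

θ_B ≈ 55.78°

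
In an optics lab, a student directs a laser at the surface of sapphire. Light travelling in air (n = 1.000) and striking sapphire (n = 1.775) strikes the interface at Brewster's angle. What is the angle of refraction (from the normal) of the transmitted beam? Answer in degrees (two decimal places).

θ_t ≈ 29.40°

tan θ_B = n₂/n₁ = 1.775/1.000 = 1.7750, so θ_B = 60.60°.
The refracted ray is perpendicular to the reflected ray, so θ_t = 90° − θ_B = 29.40°.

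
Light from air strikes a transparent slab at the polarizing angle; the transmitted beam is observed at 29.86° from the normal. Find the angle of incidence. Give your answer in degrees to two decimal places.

θ_B ≈ 60.14°

Brewster's condition makes the reflected and refracted beams perpendicular: θ_B + θ_t = 90°.
θ_B = 90° − 29.86° = 60.14°.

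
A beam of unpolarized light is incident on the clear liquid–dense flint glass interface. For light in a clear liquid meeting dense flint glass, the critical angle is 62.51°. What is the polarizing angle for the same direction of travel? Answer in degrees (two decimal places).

sin θ_c = n₂/n₁, so n₂/n₁ = sin 62.51° = 0.8871.
Brewster: tan θ_B = n₂/n₁ = 0.8871.
θ_B = arctan(0.8871) = 41.58°.

θ_B ≈ 41.58°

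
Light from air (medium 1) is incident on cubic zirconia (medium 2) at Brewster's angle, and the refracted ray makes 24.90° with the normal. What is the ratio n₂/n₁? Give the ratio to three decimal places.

θ_B + θ_t = 90°, so θ_B = 90° − 24.90° = 65.10°.
tan θ_B = n₂/n₁, so n₂/n₁ = tan 65.10° = 2.154.

n₂/n₁ ≈ 2.154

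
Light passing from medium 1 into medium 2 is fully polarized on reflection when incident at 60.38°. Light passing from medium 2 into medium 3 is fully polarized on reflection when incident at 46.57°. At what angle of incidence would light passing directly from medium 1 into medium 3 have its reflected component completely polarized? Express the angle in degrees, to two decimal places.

tan θ_B(1→2) = n₂/n₁ = tan 60.38° = 1.7589.
tan θ_B(2→3) = n₃/n₂ = tan 46.57° = 1.0564.
Multiplying, n₃/n₁ = 1.7589 × 1.0564 = 1.8580, and θ_B(1→3) = arctan 1.8580 = 61.71°.

θ_B ≈ 61.71°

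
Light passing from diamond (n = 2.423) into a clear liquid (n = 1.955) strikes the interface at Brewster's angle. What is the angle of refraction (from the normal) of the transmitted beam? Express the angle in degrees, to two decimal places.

θ_t ≈ 51.10°

tan θ_B = n₂/n₁ = 1.955/2.423 = 0.8069, so θ_B = 38.90°.
Since θ_B + θ_t = 90° at Brewster incidence, θ_t = 90° − 38.90° = 51.10°.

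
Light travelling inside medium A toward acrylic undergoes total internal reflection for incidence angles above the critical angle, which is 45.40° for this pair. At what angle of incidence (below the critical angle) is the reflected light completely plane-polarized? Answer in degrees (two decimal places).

sin θ_c = n₂/n₁, so n₂/n₁ = sin 45.40° = 0.7120.
Brewster: tan θ_B = n₂/n₁ = 0.7120.
θ_B = arctan(0.7120) = 35.45°.

θ_B ≈ 35.45°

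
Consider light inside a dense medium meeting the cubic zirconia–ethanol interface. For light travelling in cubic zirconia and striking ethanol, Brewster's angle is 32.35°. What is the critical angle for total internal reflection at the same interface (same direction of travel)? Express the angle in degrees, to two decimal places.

θ_c ≈ 39.30°

n₂/n₁ = tan 32.35° = 0.6334; the critical angle satisfies sin θ_c = n₂/n₁.
θ_c = arcsin(0.6334) = 39.30°.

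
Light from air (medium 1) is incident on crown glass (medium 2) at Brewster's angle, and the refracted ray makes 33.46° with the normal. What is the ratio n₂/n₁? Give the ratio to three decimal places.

θ_B + θ_t = 90°, so θ_B = 90° − 33.46° = 56.54°.
Then n₂/n₁ = tan θ_B = tan 56.54° = 1.513.

n₂/n₁ ≈ 1.513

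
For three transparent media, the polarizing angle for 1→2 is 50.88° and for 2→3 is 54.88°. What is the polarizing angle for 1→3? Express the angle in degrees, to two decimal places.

tan θ_B(1→2) = n₂/n₁ = tan 50.88° = 1.2296.
tan θ_B(2→3) = n₃/n₂ = tan 54.88° = 1.4218.
Multiplying, n₃/n₁ = 1.2296 × 1.4218 = 1.7483, and θ_B(1→3) = arctan 1.7483 = 60.23°.

θ_B ≈ 60.23°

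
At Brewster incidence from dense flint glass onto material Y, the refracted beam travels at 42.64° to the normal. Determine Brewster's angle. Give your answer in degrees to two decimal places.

θ_B ≈ 47.36°

Since the reflected and refracted rays are at right angles at the polarizing angle, θ_B + θ_t = 90°.
So θ_B = 90° − θ_t = 90° − 42.64° = 47.36°.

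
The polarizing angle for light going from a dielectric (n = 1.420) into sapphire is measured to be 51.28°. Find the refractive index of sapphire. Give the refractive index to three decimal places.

n ≈ 1.771

At the polarizing angle, tan θ_B = n₂/n₁ with n₁ on the incident side (a dielectric) and n₂ on the transmitted side (sapphire).
n₂ = n₁ tan θ_B = 1.420 × tan 51.28° = 1.771.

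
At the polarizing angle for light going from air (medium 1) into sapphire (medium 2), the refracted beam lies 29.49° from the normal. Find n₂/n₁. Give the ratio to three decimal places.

At Brewster incidence θ_B = 90° − θ_t = 90° − 29.49° = 60.51°.
tan θ_B = n₂/n₁, so n₂/n₁ = tan 60.51° = 1.768.

n₂/n₁ ≈ 1.768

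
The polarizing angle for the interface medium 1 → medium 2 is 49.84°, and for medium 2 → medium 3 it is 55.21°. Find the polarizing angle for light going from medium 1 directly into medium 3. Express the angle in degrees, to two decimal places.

θ_B ≈ 59.62°

n₂/n₁ = tan 49.84° = 1.1850 and n₃/n₂ = tan 55.21° = 1.4393.
n₃/n₁ = 1.7057. Then tan θ_B(1→3) = n₃/n₁, so θ_B(1→3) = arctan(1.7057) = 59.62°.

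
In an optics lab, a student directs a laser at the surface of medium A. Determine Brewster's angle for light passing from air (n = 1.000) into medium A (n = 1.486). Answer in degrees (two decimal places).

At Brewster's angle the reflected and refracted rays are perpendicular, which with Snell's law gives tan θ_B = n₂/n₁.
Here n₂/n₁ = 1.486/1.000 = 1.4860, and Brewster's law gives tan θ_B = n₂/n₁.
θ_B = arctan(1.4860) = 56.06°.

θ_B ≈ 56.06°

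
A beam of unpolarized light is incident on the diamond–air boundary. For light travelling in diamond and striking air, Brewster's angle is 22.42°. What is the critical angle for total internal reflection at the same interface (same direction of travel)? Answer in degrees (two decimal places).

θ_c ≈ 24.37°

tan θ_B = n₂/n₁ = tan 22.42° = 0.4126.
Total internal reflection: sin θ_c = n₂/n₁ = 0.4126.
θ_c = arcsin(0.4126) = 24.37°.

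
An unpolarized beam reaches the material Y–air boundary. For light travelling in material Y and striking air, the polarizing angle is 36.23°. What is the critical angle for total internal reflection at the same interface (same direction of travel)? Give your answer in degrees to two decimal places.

From Brewster, n₂/n₁ = tan θ_B = tan 36.23° = 0.7327.
Then sin θ_c = n₂/n₁ = 0.7327, so θ_c = arcsin 0.7327 = 47.11°.

θ_c ≈ 47.11°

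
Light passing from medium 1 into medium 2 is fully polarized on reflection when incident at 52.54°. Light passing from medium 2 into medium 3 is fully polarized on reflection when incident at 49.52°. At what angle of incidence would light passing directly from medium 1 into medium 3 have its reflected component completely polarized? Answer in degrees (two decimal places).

tan θ_B(1→2) = n₂/n₁ = tan 52.54° = 1.3051.
tan θ_B(2→3) = n₃/n₂ = tan 49.52° = 1.1717.
So n₃/n₁ = (n₂/n₁)(n₃/n₂) = 1.3051 × 1.1717 = 1.5292.
θ_B(1→3) = arctan(1.5292) = 56.82°.

θ_B ≈ 56.82°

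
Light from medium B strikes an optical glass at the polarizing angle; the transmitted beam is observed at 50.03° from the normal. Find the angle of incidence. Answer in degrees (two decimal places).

θ_B ≈ 39.97°

Brewster's condition makes the reflected and refracted beams perpendicular: θ_B + θ_t = 90°.
θ_B = 90° − 50.03° = 39.97°.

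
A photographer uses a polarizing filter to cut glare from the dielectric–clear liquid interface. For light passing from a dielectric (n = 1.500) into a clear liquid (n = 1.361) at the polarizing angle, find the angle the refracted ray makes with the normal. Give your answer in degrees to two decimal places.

θ_t ≈ 47.78°

tan θ_B = n₂/n₁ = 1.361/1.500 = 0.9073, so θ_B = 42.22°.
At Brewster's angle the reflected and refracted rays are perpendicular, so θ_t = 90° − θ_B = 90° − 42.22° = 47.78°.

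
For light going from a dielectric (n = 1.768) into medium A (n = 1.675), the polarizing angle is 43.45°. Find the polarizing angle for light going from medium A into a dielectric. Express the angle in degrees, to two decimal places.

θ_B' ≈ 46.55°

The two Brewster angles are complementary: θ_B' = 90° − θ_B = 90° − 43.45° = 46.55°.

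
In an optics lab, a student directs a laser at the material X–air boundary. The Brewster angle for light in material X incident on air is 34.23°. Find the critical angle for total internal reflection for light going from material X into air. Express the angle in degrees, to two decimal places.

tan θ_B = n₂/n₁ = tan 34.23° = 0.6804.
Total internal reflection: sin θ_c = n₂/n₁ = 0.6804.
θ_c = arcsin(0.6804) = 42.87°.

θ_c ≈ 42.87°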